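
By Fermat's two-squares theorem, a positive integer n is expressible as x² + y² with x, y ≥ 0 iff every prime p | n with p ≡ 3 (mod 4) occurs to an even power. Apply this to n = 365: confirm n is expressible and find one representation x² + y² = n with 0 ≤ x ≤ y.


Step 1: Factor n = 365 = 5 · 73.
Step 2: Check the mod-4 condition on each prime factor: 5 ≡ 1 (mod 4), exponent 1; 73 ≡ 1 (mod 4), exponent 1.
All primes ≡ 3 (mod 4) appear to even exponent (or don't appear), so by the two-squares theorem n IS expressible as a sum of two squares.
Step 3: Build a representation. Here n = 5 · 73 is a product of primes ≡ 1 (mod 4). Each prime p ≡ 1 (mod 4) is itself a sum of two squares; find a² by testing p − a² for a perfect square:
  5: 5 − 1² = 4 = 2² ⇒ 5 = 1² + 2².
  73: 73 − 1² = 72, 73 − 2² = 69, 73 − 3² = 64 = 8² ⇒ 73 = 3² + 8².
  Combine using the Brahmagupta–Fibonacci identity (a² + b²)(c² + d²) = (ac − bd)² + (ad + bc)² = (ac + bd)² + (ad − bc)²:
  5 · 73 = 365: from (1² + 2²)(3² + 8²), take (1·3 − 2·8, 1·8 + 2·3) = (3 − 16, 8 + 6) = (-13, 14); dropping signs (only squares matter) gives (13, 14); check 13² + 14² = 169 + 196 = 365 ✓.
Step 4: Order so x ≤ y and verify: 13² + 14² = 169 + 196 = 365 = n. ✓

n = 365 = 13² + 14² (one valid representation with x ≤ y).


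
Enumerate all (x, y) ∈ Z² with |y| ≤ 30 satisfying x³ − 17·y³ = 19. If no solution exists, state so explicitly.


The equation is x³ - 17y³ = 19. For fixed y, x³ = 17·y³ + 19, so a solution requires the RHS to be a perfect cube.
Strategy: iterate y from -30 to 30, compute RHS = 17·y³ + 19, and check whether it is a (positive or negative) perfect cube.
Check small values of y:
  y = 0: RHS = 19 is not a perfect cube.
  y = 1: RHS = 36 is not a perfect cube.
  y = -1: RHS = 2 is not a perfect cube.
  y = 2: RHS = 155 is not a perfect cube.
  y = -2: RHS = -117 is not a perfect cube.
  y = 3: RHS = 478 is not a perfect cube.
  y = -3: RHS = -440 is not a perfect cube.
Continuing the search up to |y| = 30 finds no solutions either.
No (x, y) in the scanned range satisfies the equation.

No integer solutions with |y| ≤ 30.


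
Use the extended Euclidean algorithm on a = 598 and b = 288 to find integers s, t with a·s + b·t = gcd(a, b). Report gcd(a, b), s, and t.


Euclidean algorithm on (598, 288) — divide until remainder is 0:
  598 = 2 · 288 + 22
  288 = 13 · 22 + 2
  22 = 11 · 2 + 0
gcd(598, 288) = 2.
Track Bezout coefficients alongside the remainders: start with r₀ = 598 = a·1 + b·0 (s = 1, t = 0) and r₁ = 288 = a·0 + b·1 (s = 0, t = 1); each new remainder r_{k+1} = r_{k-1} − q_k·r_k inherits s_{k+1} = s_{k-1} − q_k·s_k, t_{k+1} = t_{k-1} − q_k·t_k, so r_k = a·s_k + b·t_k at every step:
  q = 2: r = 22, s = 1 − 2·0 = 1, t = 0 − 2·1 = -2  (check: 598·1 + 288·(-2) = 22)
  q = 13: r = 2, s = 0 − 13·1 = -13, t = 1 − 13·(-2) = 27  (check: 598·(-13) + 288·27 = 2)
The row with r = 2 (the gcd) gives the Bezout coefficients s = -13, t = 27.
Result: 598 · (-13) + 288 · (27) = 2.

gcd(598, 288) = 2; s = -13, t = 27 (check: 598·(-13) + 288·27 = 2).


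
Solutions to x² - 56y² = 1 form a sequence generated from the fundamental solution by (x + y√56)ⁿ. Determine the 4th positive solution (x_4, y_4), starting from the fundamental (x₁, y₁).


Step 1: Find the fundamental solution (x₁, y₁) of x² - 56y² = 1.
  Expand √56 as a continued fraction. a₀ = ⌊√56⌋ = 7; iterate m_{k+1} = d_k·a_k − m_k, d_{k+1} = (56 − m_{k+1}²)/d_k, a_{k+1} = ⌊(a₀ + m_{k+1})/d_{k+1}⌋ (starting m₀ = 0, d₀ = 1), with convergents p_k = a_k·p_{k-1} + p_{k-2}, q_k = a_k·q_{k-1} + q_{k-2} (p₋₁ = 1, q₋₁ = 0):
  k = 0: a₀ = 7; p₀/q₀ = 7/1; p₀² − 56·q₀² = 49 − 56 = -7.
  k = 1: m = 7, d = 7, a = ⌊(7 + 7)/7⌋ = 2; p/q = (2·7 + 1)/(2·1 + 0) = 15/2; p² − 56·q² = 225 − 224 = 1.
  The first convergent with p² − 56·q² = 1 gives the fundamental solution (x₁, y₁) = (15, 2).
Step 2: Apply the recurrence (x_{n+1}, y_{n+1}) = (x₁x_n + 56y₁y_n, x₁y_n + y₁x_n) repeatedly.
  From (x_1, y_1) = (15, 2): x_2 = 15·15 + 56·2·2 = 449; y_2 = 15·2 + 2·15 = 60.
  From (x_2, y_2) = (449, 60): x_3 = 15·449 + 56·2·60 = 13455; y_3 = 15·60 + 2·449 = 1798.
  From (x_3, y_3) = (13455, 1798): x_4 = 15·13455 + 56·2·1798 = 403201; y_4 = 15·1798 + 2·13455 = 53880.
Step 3: Verify x_4² - 56·y_4² = 162571046401 - 162571046400 = 1 (should be 1). ✓

(x_1, y_1) = (15, 2); (x_4, y_4) = (403201, 53880).


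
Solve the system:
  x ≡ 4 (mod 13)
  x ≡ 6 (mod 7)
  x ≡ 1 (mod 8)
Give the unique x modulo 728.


Moduli 13, 7, 8 are pairwise coprime; by CRT there is a unique solution modulo M = 13 · 7 · 8 = 728.
Solve pairwise, accumulating the modulus:
  Start with x ≡ 4 (mod 13).
  Combine with x ≡ 6 (mod 7): since gcd(13, 7) = 1, we get a unique residue mod 91.
    Write x = 4 + 13·t and substitute into x ≡ 6 (mod 7): 13·t ≡ 6 − 4 = 2 (mod 7).
    Reduce coefficients mod 7: 6·t ≡ 2 (mod 7).
    The inverse of 6 mod 7 is 6 (since 6·6 = 36 = 5·7 + 1), so t ≡ 6·2 = 12 ≡ 5 (mod 7).
    Then x = 4 + 13·5 = 69, valid modulo lcm(13, 7) = 91: x ≡ 69 (mod 91).
  Combine with x ≡ 1 (mod 8): since gcd(91, 8) = 1, we get a unique residue mod 728.
    Write x = 69 + 91·t and substitute into x ≡ 1 (mod 8): 91·t ≡ 1 − 69 = -68 (mod 8).
    Reduce coefficients mod 8: 3·t ≡ 4 (mod 8).
    The inverse of 3 mod 8 is 3 (since 3·3 = 9 = 1·8 + 1), so t ≡ 3·4 = 12 ≡ 4 (mod 8).
    Then x = 69 + 91·4 = 433, valid modulo lcm(91, 8) = 728: x ≡ 433 (mod 728).
Verify: 433 mod 13 = 4 ✓, 433 mod 7 = 6 ✓, 433 mod 8 = 1 ✓.

x ≡ 433 (mod 728).


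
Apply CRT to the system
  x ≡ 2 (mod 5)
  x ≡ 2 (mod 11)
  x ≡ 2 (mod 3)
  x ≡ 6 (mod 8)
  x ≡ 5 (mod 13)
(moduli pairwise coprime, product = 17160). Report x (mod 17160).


Product of moduli M = 5 · 11 · 3 · 8 · 13 = 17160.
Merge one congruence at a time:
  Start: x ≡ 2 (mod 5).
  Combine with x ≡ 2 (mod 11); new modulus lcm = 55.
    Write x = 2 + 5·t and substitute into x ≡ 2 (mod 11): 5·t ≡ 2 − 2 = 0 (mod 11).
    The inverse of 5 mod 11 is 9 (since 5·9 = 45 = 4·11 + 1), so t ≡ 9·0 = 0 ≡ 0 (mod 11).
    Then x = 2 + 5·0 = 2, valid modulo lcm(5, 11) = 55: x ≡ 2 (mod 55).
  Combine with x ≡ 2 (mod 3); new modulus lcm = 165.
    Write x = 2 + 55·t and substitute into x ≡ 2 (mod 3): 55·t ≡ 2 − 2 = 0 (mod 3).
    Reduce coefficients mod 3: 1·t ≡ 0 (mod 3).
    So t ≡ 0 (mod 3).
    Then x = 2 + 55·0 = 2, valid modulo lcm(55, 3) = 165: x ≡ 2 (mod 165).
  Combine with x ≡ 6 (mod 8); new modulus lcm = 1320.
    Write x = 2 + 165·t and substitute into x ≡ 6 (mod 8): 165·t ≡ 6 − 2 = 4 (mod 8).
    Reduce coefficients mod 8: 5·t ≡ 4 (mod 8).
    The inverse of 5 mod 8 is 5 (since 5·5 = 25 = 3·8 + 1), so t ≡ 5·4 = 20 ≡ 4 (mod 8).
    Then x = 2 + 165·4 = 662, valid modulo lcm(165, 8) = 1320: x ≡ 662 (mod 1320).
  Combine with x ≡ 5 (mod 13); new modulus lcm = 17160.
    Write x = 662 + 1320·t and substitute into x ≡ 5 (mod 13): 1320·t ≡ 5 − 662 = -657 (mod 13).
    Reduce coefficients mod 13: 7·t ≡ 6 (mod 13).
    The inverse of 7 mod 13 is 2 (since 7·2 = 14 = 1·13 + 1), so t ≡ 2·6 = 12 ≡ 12 (mod 13).
    Then x = 662 + 1320·12 = 16502, valid modulo lcm(1320, 13) = 17160: x ≡ 16502 (mod 17160).
Verify against each original: 16502 mod 5 = 2, 16502 mod 11 = 2, 16502 mod 3 = 2, 16502 mod 8 = 6, 16502 mod 13 = 5.

x ≡ 16502 (mod 17160).


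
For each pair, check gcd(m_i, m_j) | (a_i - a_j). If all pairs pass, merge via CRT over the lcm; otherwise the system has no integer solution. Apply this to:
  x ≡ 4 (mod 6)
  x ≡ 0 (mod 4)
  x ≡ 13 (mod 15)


Moduli 6, 4, 15 are not pairwise coprime, so CRT works modulo lcm(m_i) when all pairwise compatibility conditions hold.
Pairwise compatibility: gcd(m_i, m_j) must divide a_i - a_j for every pair.
Merge one congruence at a time:
  Start: x ≡ 4 (mod 6).
  Combine with x ≡ 0 (mod 4): gcd(6, 4) = 2; 0 - 4 = -4, which IS divisible by 2, so compatible.
    Write x = 4 + 6·t and substitute into x ≡ 0 (mod 4): 6·t ≡ 0 − 4 = -4 (mod 4).
    Divide the congruence (and modulus) by g = 2: 3·t ≡ -2 (mod 2).
    Reduce coefficients mod 2: 1·t ≡ 0 (mod 2).
    So t ≡ 0 (mod 2).
    Then x = 4 + 6·0 = 4, valid modulo lcm(6, 4) = 12: x ≡ 4 (mod 12).
  Combine with x ≡ 13 (mod 15): gcd(12, 15) = 3; 13 - 4 = 9, which IS divisible by 3, so compatible.
    Write x = 4 + 12·t and substitute into x ≡ 13 (mod 15): 12·t ≡ 13 − 4 = 9 (mod 15).
    Divide the congruence (and modulus) by g = 3: 4·t ≡ 3 (mod 5).
    The inverse of 4 mod 5 is 4 (since 4·4 = 16 = 3·5 + 1), so t ≡ 4·3 = 12 ≡ 2 (mod 5).
    Then x = 4 + 12·2 = 28, valid modulo lcm(12, 15) = 60: x ≡ 28 (mod 60).
Verify: 28 mod 6 = 4, 28 mod 4 = 0, 28 mod 15 = 13.

x ≡ 28 (mod 60).


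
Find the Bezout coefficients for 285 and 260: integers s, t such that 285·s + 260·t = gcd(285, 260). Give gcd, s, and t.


Euclidean algorithm on (285, 260) — divide until remainder is 0:
  285 = 1 · 260 + 25
  260 = 10 · 25 + 10
  25 = 2 · 10 + 5
  10 = 2 · 5 + 0
gcd(285, 260) = 5.
Track Bezout coefficients alongside the remainders: start with r₀ = 285 = a·1 + b·0 (s = 1, t = 0) and r₁ = 260 = a·0 + b·1 (s = 0, t = 1); each new remainder r_{k+1} = r_{k-1} − q_k·r_k inherits s_{k+1} = s_{k-1} − q_k·s_k, t_{k+1} = t_{k-1} − q_k·t_k, so r_k = a·s_k + b·t_k at every step:
  q = 1: r = 25, s = 1 − 1·0 = 1, t = 0 − 1·1 = -1  (check: 285·1 + 260·(-1) = 25)
  q = 10: r = 10, s = 0 − 10·1 = -10, t = 1 − 10·(-1) = 11  (check: 285·(-10) + 260·11 = 10)
  q = 2: r = 5, s = 1 − 2·(-10) = 21, t = -1 − 2·11 = -23  (check: 285·21 + 260·(-23) = 5)
The row with r = 5 (the gcd) gives the Bezout coefficients s = 21, t = -23.
Result: 285 · (21) + 260 · (-23) = 5.

gcd(285, 260) = 5; s = 21, t = -23 (check: 285·21 + 260·(-23) = 5).


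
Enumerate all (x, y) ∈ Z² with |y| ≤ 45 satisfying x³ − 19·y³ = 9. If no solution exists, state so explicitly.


The equation is x³ - 19y³ = 9. For fixed y, x³ = 19·y³ + 9, so a solution requires the RHS to be a perfect cube.
Strategy: iterate y from -45 to 45, compute RHS = 19·y³ + 9, and check whether it is a (positive or negative) perfect cube.
Check small values of y:
  y = 0: RHS = 9 is not a perfect cube.
  y = 1: RHS = 28 is not a perfect cube.
  y = -1: RHS = -10 is not a perfect cube.
  y = 2: RHS = 161 is not a perfect cube.
  y = -2: RHS = -143 is not a perfect cube.
  y = 3: RHS = 522 is not a perfect cube.
  y = -3: RHS = -504 is not a perfect cube.
Continuing the search up to |y| = 45 finds no solutions either.
No (x, y) in the scanned range satisfies the equation.

No integer solutions with |y| ≤ 45.


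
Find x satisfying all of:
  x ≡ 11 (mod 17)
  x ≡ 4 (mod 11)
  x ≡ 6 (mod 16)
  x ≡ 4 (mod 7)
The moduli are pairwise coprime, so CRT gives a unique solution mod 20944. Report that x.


Product of moduli M = 17 · 11 · 16 · 7 = 20944.
Merge one congruence at a time:
  Start: x ≡ 11 (mod 17).
  Combine with x ≡ 4 (mod 11); new modulus lcm = 187.
    Write x = 11 + 17·t and substitute into x ≡ 4 (mod 11): 17·t ≡ 4 − 11 = -7 (mod 11).
    Reduce coefficients mod 11: 6·t ≡ 4 (mod 11).
    The inverse of 6 mod 11 is 2 (since 6·2 = 12 = 1·11 + 1), so t ≡ 2·4 = 8 ≡ 8 (mod 11).
    Then x = 11 + 17·8 = 147, valid modulo lcm(17, 11) = 187: x ≡ 147 (mod 187).
  Combine with x ≡ 6 (mod 16); new modulus lcm = 2992.
    Write x = 147 + 187·t and substitute into x ≡ 6 (mod 16): 187·t ≡ 6 − 147 = -141 (mod 16).
    Reduce coefficients mod 16: 11·t ≡ 3 (mod 16).
    The inverse of 11 mod 16 is 3 (since 11·3 = 33 = 2·16 + 1), so t ≡ 3·3 = 9 ≡ 9 (mod 16).
    Then x = 147 + 187·9 = 1830, valid modulo lcm(187, 16) = 2992: x ≡ 1830 (mod 2992).
  Combine with x ≡ 4 (mod 7); new modulus lcm = 20944.
    Write x = 1830 + 2992·t and substitute into x ≡ 4 (mod 7): 2992·t ≡ 4 − 1830 = -1826 (mod 7).
    Reduce coefficients mod 7: 3·t ≡ 1 (mod 7).
    The inverse of 3 mod 7 is 5 (since 3·5 = 15 = 2·7 + 1), so t ≡ 5·1 = 5 ≡ 5 (mod 7).
    Then x = 1830 + 2992·5 = 16790, valid modulo lcm(2992, 7) = 20944: x ≡ 16790 (mod 20944).
Verify against each original: 16790 mod 17 = 11, 16790 mod 11 = 4, 16790 mod 16 = 6, 16790 mod 7 = 4.

x ≡ 16790 (mod 20944).


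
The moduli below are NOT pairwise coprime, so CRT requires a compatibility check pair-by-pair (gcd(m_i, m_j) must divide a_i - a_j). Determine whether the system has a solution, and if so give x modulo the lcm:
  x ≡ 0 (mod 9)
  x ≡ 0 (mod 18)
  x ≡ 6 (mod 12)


Moduli 9, 18, 12 are not pairwise coprime, so CRT works modulo lcm(m_i) when all pairwise compatibility conditions hold.
Pairwise compatibility: gcd(m_i, m_j) must divide a_i - a_j for every pair.
Merge one congruence at a time:
  Start: x ≡ 0 (mod 9).
  Combine with x ≡ 0 (mod 18): gcd(9, 18) = 9; 0 - 0 = 0, which IS divisible by 9, so compatible.
    Write x = 0 + 9·t and substitute into x ≡ 0 (mod 18): 9·t ≡ 0 − 0 = 0 (mod 18).
    Divide the congruence (and modulus) by g = 9: 1·t ≡ 0 (mod 2).
    So t ≡ 0 (mod 2).
    Then x = 0 + 9·0 = 0, valid modulo lcm(9, 18) = 18: x ≡ 0 (mod 18).
  Combine with x ≡ 6 (mod 12): gcd(18, 12) = 6; 6 - 0 = 6, which IS divisible by 6, so compatible.
    Write x = 0 + 18·t and substitute into x ≡ 6 (mod 12): 18·t ≡ 6 − 0 = 6 (mod 12).
    Divide the congruence (and modulus) by g = 6: 3·t ≡ 1 (mod 2).
    Reduce coefficients mod 2: 1·t ≡ 1 (mod 2).
    So t ≡ 1 (mod 2).
    Then x = 0 + 18·1 = 18, valid modulo lcm(18, 12) = 36: x ≡ 18 (mod 36).
Verify: 18 mod 9 = 0, 18 mod 18 = 0, 18 mod 12 = 6.

x ≡ 18 (mod 36).


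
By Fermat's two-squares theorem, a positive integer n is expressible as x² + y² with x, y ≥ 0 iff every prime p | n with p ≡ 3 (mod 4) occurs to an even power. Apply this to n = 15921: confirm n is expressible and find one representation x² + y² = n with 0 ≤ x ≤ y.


Step 1: Factor n = 15921 = 3^2 · 29 · 61.
Step 2: Check the mod-4 condition on each prime factor: 3 ≡ 3 (mod 4), exponent 2 (must be even); 29 ≡ 1 (mod 4), exponent 1; 61 ≡ 1 (mod 4), exponent 1.
All primes ≡ 3 (mod 4) appear to even exponent (or don't appear), so by the two-squares theorem n IS expressible as a sum of two squares.
Step 3: Build a representation. Group n = k² · m with k = 3 and m = 29 · 61 = 1769 (a product of primes ≡ 1 (mod 4)); a representation of m scales to one of n via (k·x)² + (k·y)² = k²(x² + y²). Each prime p ≡ 1 (mod 4) is itself a sum of two squares; find a² by testing p − a² for a perfect square:
  29: 29 − 1² = 28, 29 − 2² = 25 = 5² ⇒ 29 = 2² + 5².
  61: 61 − 1² = 60, 61 − 2² = 57, 61 − 3² = 52, 61 − 4² = 45, 61 − 5² = 36 = 6² ⇒ 61 = 5² + 6².
  Combine using the Brahmagupta–Fibonacci identity (a² + b²)(c² + d²) = (ac − bd)² + (ad + bc)² = (ac + bd)² + (ad − bc)²:
  29 · 61 = 1769: from (2² + 5²)(5² + 6²), take (2·5 − 5·6, 2·6 + 5·5) = (10 − 30, 12 + 25) = (-20, 37); dropping signs (only squares matter) gives (20, 37); check 20² + 37² = 400 + 1369 = 1769 ✓.
  Scale by k = 3: (3·20, 3·37) = (60, 111).
Step 4: Order so x ≤ y and verify: 60² + 111² = 3600 + 12321 = 15921 = n. ✓

n = 15921 = 60² + 111² (one valid representation with x ≤ y).


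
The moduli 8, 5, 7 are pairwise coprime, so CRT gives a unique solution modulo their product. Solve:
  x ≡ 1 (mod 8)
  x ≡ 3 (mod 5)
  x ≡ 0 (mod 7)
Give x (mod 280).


Moduli 8, 5, 7 are pairwise coprime; by CRT there is a unique solution modulo M = 8 · 5 · 7 = 280.
Solve pairwise, accumulating the modulus:
  Start with x ≡ 1 (mod 8).
  Combine with x ≡ 3 (mod 5): since gcd(8, 5) = 1, we get a unique residue mod 40.
    Write x = 1 + 8·t and substitute into x ≡ 3 (mod 5): 8·t ≡ 3 − 1 = 2 (mod 5).
    Reduce coefficients mod 5: 3·t ≡ 2 (mod 5).
    The inverse of 3 mod 5 is 2 (since 3·2 = 6 = 1·5 + 1), so t ≡ 2·2 = 4 ≡ 4 (mod 5).
    Then x = 1 + 8·4 = 33, valid modulo lcm(8, 5) = 40: x ≡ 33 (mod 40).
  Combine with x ≡ 0 (mod 7): since gcd(40, 7) = 1, we get a unique residue mod 280.
    Write x = 33 + 40·t and substitute into x ≡ 0 (mod 7): 40·t ≡ 0 − 33 = -33 (mod 7).
    Reduce coefficients mod 7: 5·t ≡ 2 (mod 7).
    The inverse of 5 mod 7 is 3 (since 5·3 = 15 = 2·7 + 1), so t ≡ 3·2 = 6 ≡ 6 (mod 7).
    Then x = 33 + 40·6 = 273, valid modulo lcm(40, 7) = 280: x ≡ 273 (mod 280).
Verify: 273 mod 8 = 1 ✓, 273 mod 5 = 3 ✓, 273 mod 7 = 0 ✓.

x ≡ 273 (mod 280).


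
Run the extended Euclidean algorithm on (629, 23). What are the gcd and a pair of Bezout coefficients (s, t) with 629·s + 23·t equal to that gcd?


Euclidean algorithm on (629, 23) — divide until remainder is 0:
  629 = 27 · 23 + 8
  23 = 2 · 8 + 7
  8 = 1 · 7 + 1
  7 = 7 · 1 + 0
gcd(629, 23) = 1.
Track Bezout coefficients alongside the remainders: start with r₀ = 629 = a·1 + b·0 (s = 1, t = 0) and r₁ = 23 = a·0 + b·1 (s = 0, t = 1); each new remainder r_{k+1} = r_{k-1} − q_k·r_k inherits s_{k+1} = s_{k-1} − q_k·s_k, t_{k+1} = t_{k-1} − q_k·t_k, so r_k = a·s_k + b·t_k at every step:
  q = 27: r = 8, s = 1 − 27·0 = 1, t = 0 − 27·1 = -27  (check: 629·1 + 23·(-27) = 8)
  q = 2: r = 7, s = 0 − 2·1 = -2, t = 1 − 2·(-27) = 55  (check: 629·(-2) + 23·55 = 7)
  q = 1: r = 1, s = 1 − 1·(-2) = 3, t = -27 − 1·55 = -82  (check: 629·3 + 23·(-82) = 1)
The row with r = 1 (the gcd) gives the Bezout coefficients s = 3, t = -82.
Result: 629 · (3) + 23 · (-82) = 1.

gcd(629, 23) = 1; s = 3, t = -82 (check: 629·3 + 23·(-82) = 1).


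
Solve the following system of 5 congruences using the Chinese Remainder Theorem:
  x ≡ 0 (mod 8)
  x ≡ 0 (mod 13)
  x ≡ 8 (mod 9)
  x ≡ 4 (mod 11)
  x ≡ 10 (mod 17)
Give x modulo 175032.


Product of moduli M = 8 · 13 · 9 · 11 · 17 = 175032.
Merge one congruence at a time:
  Start: x ≡ 0 (mod 8).
  Combine with x ≡ 0 (mod 13); new modulus lcm = 104.
    Write x = 0 + 8·t and substitute into x ≡ 0 (mod 13): 8·t ≡ 0 − 0 = 0 (mod 13).
    The inverse of 8 mod 13 is 5 (since 8·5 = 40 = 3·13 + 1), so t ≡ 5·0 = 0 ≡ 0 (mod 13).
    Then x = 0 + 8·0 = 0, valid modulo lcm(8, 13) = 104: x ≡ 0 (mod 104).
  Combine with x ≡ 8 (mod 9); new modulus lcm = 936.
    Write x = 0 + 104·t and substitute into x ≡ 8 (mod 9): 104·t ≡ 8 − 0 = 8 (mod 9).
    Reduce coefficients mod 9: 5·t ≡ 8 (mod 9).
    The inverse of 5 mod 9 is 2 (since 5·2 = 10 = 1·9 + 1), so t ≡ 2·8 = 16 ≡ 7 (mod 9).
    Then x = 0 + 104·7 = 728, valid modulo lcm(104, 9) = 936: x ≡ 728 (mod 936).
  Combine with x ≡ 4 (mod 11); new modulus lcm = 10296.
    Write x = 728 + 936·t and substitute into x ≡ 4 (mod 11): 936·t ≡ 4 − 728 = -724 (mod 11).
    Reduce coefficients mod 11: 1·t ≡ 2 (mod 11).
    So t ≡ 2 (mod 11).
    Then x = 728 + 936·2 = 2600, valid modulo lcm(936, 11) = 10296: x ≡ 2600 (mod 10296).
  Combine with x ≡ 10 (mod 17); new modulus lcm = 175032.
    Write x = 2600 + 10296·t and substitute into x ≡ 10 (mod 17): 10296·t ≡ 10 − 2600 = -2590 (mod 17).
    Reduce coefficients mod 17: 11·t ≡ 11 (mod 17).
    The inverse of 11 mod 17 is 14 (since 11·14 = 154 = 9·17 + 1), so t ≡ 14·11 = 154 ≡ 1 (mod 17).
    Then x = 2600 + 10296·1 = 12896, valid modulo lcm(10296, 17) = 175032: x ≡ 12896 (mod 175032).
Verify against each original: 12896 mod 8 = 0, 12896 mod 13 = 0, 12896 mod 9 = 8, 12896 mod 11 = 4, 12896 mod 17 = 10.

x ≡ 12896 (mod 175032).


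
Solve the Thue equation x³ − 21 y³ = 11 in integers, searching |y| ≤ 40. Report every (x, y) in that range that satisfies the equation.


The equation is x³ - 21y³ = 11. For fixed y, x³ = 21·y³ + 11, so a solution requires the RHS to be a perfect cube.
Strategy: iterate y from -40 to 40, compute RHS = 21·y³ + 11, and check whether it is a (positive or negative) perfect cube.
Check small values of y:
  y = 0: RHS = 11 is not a perfect cube.
  y = 1: RHS = 32 is not a perfect cube.
  y = -1: RHS = -10 is not a perfect cube.
  y = 2: RHS = 179 is not a perfect cube.
  y = -2: RHS = -157 is not a perfect cube.
  y = 3: RHS = 578 is not a perfect cube.
  y = -3: RHS = -556 is not a perfect cube.
Continuing the search up to |y| = 40 finds no solutions either.
No (x, y) in the scanned range satisfies the equation.

No integer solutions with |y| ≤ 40.


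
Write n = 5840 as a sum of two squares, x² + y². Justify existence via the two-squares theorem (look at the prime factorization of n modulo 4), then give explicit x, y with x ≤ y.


Step 1: Factor n = 5840 = 2^4 · 5 · 73.
Step 2: Check the mod-4 condition on each prime factor: 2 = 2 (special); 5 ≡ 1 (mod 4), exponent 1; 73 ≡ 1 (mod 4), exponent 1.
All primes ≡ 3 (mod 4) appear to even exponent (or don't appear), so by the two-squares theorem n IS expressible as a sum of two squares.
Step 3: Build a representation. Group n = k² · m with k = 4 and m = 5 · 73 = 365 (a product of primes ≡ 1 (mod 4)); a representation of m scales to one of n via (k·x)² + (k·y)² = k²(x² + y²). Each prime p ≡ 1 (mod 4) is itself a sum of two squares; find a² by testing p − a² for a perfect square:
  5: 5 − 1² = 4 = 2² ⇒ 5 = 1² + 2².
  73: 73 − 1² = 72, 73 − 2² = 69, 73 − 3² = 64 = 8² ⇒ 73 = 3² + 8².
  Combine using the Brahmagupta–Fibonacci identity (a² + b²)(c² + d²) = (ac − bd)² + (ad + bc)² = (ac + bd)² + (ad − bc)²:
  5 · 73 = 365: from (1² + 2²)(3² + 8²), take (1·3 − 2·8, 1·8 + 2·3) = (3 − 16, 8 + 6) = (-13, 14); dropping signs (only squares matter) gives (13, 14); check 13² + 14² = 169 + 196 = 365 ✓.
  Scale by k = 4: (4·13, 4·14) = (52, 56).
Step 4: Order so x ≤ y and verify: 52² + 56² = 2704 + 3136 = 5840 = n. ✓

n = 5840 = 52² + 56² (one valid representation with x ≤ y).


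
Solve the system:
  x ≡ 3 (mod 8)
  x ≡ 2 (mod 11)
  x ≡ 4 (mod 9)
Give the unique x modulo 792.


Moduli 8, 11, 9 are pairwise coprime; by CRT there is a unique solution modulo M = 8 · 11 · 9 = 792.
Solve pairwise, accumulating the modulus:
  Start with x ≡ 3 (mod 8).
  Combine with x ≡ 2 (mod 11): since gcd(8, 11) = 1, we get a unique residue mod 88.
    Write x = 3 + 8·t and substitute into x ≡ 2 (mod 11): 8·t ≡ 2 − 3 = -1 (mod 11).
    Reduce coefficients mod 11: 8·t ≡ 10 (mod 11).
    The inverse of 8 mod 11 is 7 (since 8·7 = 56 = 5·11 + 1), so t ≡ 7·10 = 70 ≡ 4 (mod 11).
    Then x = 3 + 8·4 = 35, valid modulo lcm(8, 11) = 88: x ≡ 35 (mod 88).
  Combine with x ≡ 4 (mod 9): since gcd(88, 9) = 1, we get a unique residue mod 792.
    Write x = 35 + 88·t and substitute into x ≡ 4 (mod 9): 88·t ≡ 4 − 35 = -31 (mod 9).
    Reduce coefficients mod 9: 7·t ≡ 5 (mod 9).
    The inverse of 7 mod 9 is 4 (since 7·4 = 28 = 3·9 + 1), so t ≡ 4·5 = 20 ≡ 2 (mod 9).
    Then x = 35 + 88·2 = 211, valid modulo lcm(88, 9) = 792: x ≡ 211 (mod 792).
Verify: 211 mod 8 = 3 ✓, 211 mod 11 = 2 ✓, 211 mod 9 = 4 ✓.

x ≡ 211 (mod 792).


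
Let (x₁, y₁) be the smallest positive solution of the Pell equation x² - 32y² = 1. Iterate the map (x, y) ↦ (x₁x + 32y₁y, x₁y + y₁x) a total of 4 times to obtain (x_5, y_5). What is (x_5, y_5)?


Step 1: Find the fundamental solution (x₁, y₁) of x² - 32y² = 1.
  Expand √32 as a continued fraction. a₀ = ⌊√32⌋ = 5; iterate m_{k+1} = d_k·a_k − m_k, d_{k+1} = (32 − m_{k+1}²)/d_k, a_{k+1} = ⌊(a₀ + m_{k+1})/d_{k+1}⌋ (starting m₀ = 0, d₀ = 1), with convergents p_k = a_k·p_{k-1} + p_{k-2}, q_k = a_k·q_{k-1} + q_{k-2} (p₋₁ = 1, q₋₁ = 0):
  k = 0: a₀ = 5; p₀/q₀ = 5/1; p₀² − 32·q₀² = 25 − 32 = -7.
  k = 1: m = 5, d = 7, a = ⌊(5 + 5)/7⌋ = 1; p/q = (1·5 + 1)/(1·1 + 0) = 6/1; p² − 32·q² = 36 − 32 = 4.
  k = 2: m = 2, d = 4, a = ⌊(5 + 2)/4⌋ = 1; p/q = (1·6 + 5)/(1·1 + 1) = 11/2; p² − 32·q² = 121 − 128 = -7.
  k = 3: m = 2, d = 7, a = ⌊(5 + 2)/7⌋ = 1; p/q = (1·11 + 6)/(1·2 + 1) = 17/3; p² − 32·q² = 289 − 288 = 1.
  The first convergent with p² − 32·q² = 1 gives the fundamental solution (x₁, y₁) = (17, 3).
Step 2: Apply the recurrence (x_{n+1}, y_{n+1}) = (x₁x_n + 32y₁y_n, x₁y_n + y₁x_n) repeatedly.
  From (x_1, y_1) = (17, 3): x_2 = 17·17 + 32·3·3 = 577; y_2 = 17·3 + 3·17 = 102.
  From (x_2, y_2) = (577, 102): x_3 = 17·577 + 32·3·102 = 19601; y_3 = 17·102 + 3·577 = 3465.
  From (x_3, y_3) = (19601, 3465): x_4 = 17·19601 + 32·3·3465 = 665857; y_4 = 17·3465 + 3·19601 = 117708.
  From (x_4, y_4) = (665857, 117708): x_5 = 17·665857 + 32·3·117708 = 22619537; y_5 = 17·117708 + 3·665857 = 3998607.
Step 3: Verify x_5² - 32·y_5² = 511643454094369 - 511643454094368 = 1 (should be 1). ✓

(x_1, y_1) = (17, 3); (x_5, y_5) = (22619537, 3998607).


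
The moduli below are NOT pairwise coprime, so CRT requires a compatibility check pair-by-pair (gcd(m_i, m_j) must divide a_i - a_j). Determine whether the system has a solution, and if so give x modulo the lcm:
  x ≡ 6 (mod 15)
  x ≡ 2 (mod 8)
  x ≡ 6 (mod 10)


Moduli 15, 8, 10 are not pairwise coprime, so CRT works modulo lcm(m_i) when all pairwise compatibility conditions hold.
Pairwise compatibility: gcd(m_i, m_j) must divide a_i - a_j for every pair.
Merge one congruence at a time:
  Start: x ≡ 6 (mod 15).
  Combine with x ≡ 2 (mod 8): gcd(15, 8) = 1; 2 - 6 = -4, which IS divisible by 1, so compatible.
    Write x = 6 + 15·t and substitute into x ≡ 2 (mod 8): 15·t ≡ 2 − 6 = -4 (mod 8).
    Reduce coefficients mod 8: 7·t ≡ 4 (mod 8).
    The inverse of 7 mod 8 is 7 (since 7·7 = 49 = 6·8 + 1), so t ≡ 7·4 = 28 ≡ 4 (mod 8).
    Then x = 6 + 15·4 = 66, valid modulo lcm(15, 8) = 120: x ≡ 66 (mod 120).
  Combine with x ≡ 6 (mod 10): gcd(120, 10) = 10; 6 - 66 = -60, which IS divisible by 10, so compatible.
    Write x = 66 + 120·t and substitute into x ≡ 6 (mod 10): 120·t ≡ 6 − 66 = -60 (mod 10).
    Divide the congruence (and modulus) by g = 10: 12·t ≡ -6 (mod 1).
    Modulo 1 every t works; take t = 0.
    Then x = 66 + 120·0 = 66, valid modulo lcm(120, 10) = 120: x ≡ 66 (mod 120).
Verify: 66 mod 15 = 6, 66 mod 8 = 2, 66 mod 10 = 6.

x ≡ 66 (mod 120).


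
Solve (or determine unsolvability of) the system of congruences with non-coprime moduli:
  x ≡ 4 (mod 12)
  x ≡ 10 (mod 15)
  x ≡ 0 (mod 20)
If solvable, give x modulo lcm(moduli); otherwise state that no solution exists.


Moduli 12, 15, 20 are not pairwise coprime, so CRT works modulo lcm(m_i) when all pairwise compatibility conditions hold.
Pairwise compatibility: gcd(m_i, m_j) must divide a_i - a_j for every pair.
Merge one congruence at a time:
  Start: x ≡ 4 (mod 12).
  Combine with x ≡ 10 (mod 15): gcd(12, 15) = 3; 10 - 4 = 6, which IS divisible by 3, so compatible.
    Write x = 4 + 12·t and substitute into x ≡ 10 (mod 15): 12·t ≡ 10 − 4 = 6 (mod 15).
    Divide the congruence (and modulus) by g = 3: 4·t ≡ 2 (mod 5).
    The inverse of 4 mod 5 is 4 (since 4·4 = 16 = 3·5 + 1), so t ≡ 4·2 = 8 ≡ 3 (mod 5).
    Then x = 4 + 12·3 = 40, valid modulo lcm(12, 15) = 60: x ≡ 40 (mod 60).
  Combine with x ≡ 0 (mod 20): gcd(60, 20) = 20; 0 - 40 = -40, which IS divisible by 20, so compatible.
    Write x = 40 + 60·t and substitute into x ≡ 0 (mod 20): 60·t ≡ 0 − 40 = -40 (mod 20).
    Divide the congruence (and modulus) by g = 20: 3·t ≡ -2 (mod 1).
    Modulo 1 every t works; take t = 0.
    Then x = 40 + 60·0 = 40, valid modulo lcm(60, 20) = 60: x ≡ 40 (mod 60).
Verify: 40 mod 12 = 4, 40 mod 15 = 10, 40 mod 20 = 0.

x ≡ 40 (mod 60).


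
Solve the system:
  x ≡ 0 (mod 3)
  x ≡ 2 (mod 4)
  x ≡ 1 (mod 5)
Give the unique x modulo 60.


Moduli 3, 4, 5 are pairwise coprime; by CRT there is a unique solution modulo M = 3 · 4 · 5 = 60.
Solve pairwise, accumulating the modulus:
  Start with x ≡ 0 (mod 3).
  Combine with x ≡ 2 (mod 4): since gcd(3, 4) = 1, we get a unique residue mod 12.
    Write x = 0 + 3·t and substitute into x ≡ 2 (mod 4): 3·t ≡ 2 − 0 = 2 (mod 4).
    The inverse of 3 mod 4 is 3 (since 3·3 = 9 = 2·4 + 1), so t ≡ 3·2 = 6 ≡ 2 (mod 4).
    Then x = 0 + 3·2 = 6, valid modulo lcm(3, 4) = 12: x ≡ 6 (mod 12).
  Combine with x ≡ 1 (mod 5): since gcd(12, 5) = 1, we get a unique residue mod 60.
    Write x = 6 + 12·t and substitute into x ≡ 1 (mod 5): 12·t ≡ 1 − 6 = -5 (mod 5).
    Reduce coefficients mod 5: 2·t ≡ 0 (mod 5).
    The inverse of 2 mod 5 is 3 (since 2·3 = 6 = 1·5 + 1), so t ≡ 3·0 = 0 ≡ 0 (mod 5).
    Then x = 6 + 12·0 = 6, valid modulo lcm(12, 5) = 60: x ≡ 6 (mod 60).
Verify: 6 mod 3 = 0 ✓, 6 mod 4 = 2 ✓, 6 mod 5 = 1 ✓.

x ≡ 6 (mod 60).


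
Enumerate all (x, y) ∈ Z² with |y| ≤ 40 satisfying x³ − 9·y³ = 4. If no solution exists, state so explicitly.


The equation is x³ - 9y³ = 4. For fixed y, x³ = 9·y³ + 4, so a solution requires the RHS to be a perfect cube.
Strategy: iterate y from -40 to 40, compute RHS = 9·y³ + 4, and check whether it is a (positive or negative) perfect cube.
Check small values of y:
  y = 0: RHS = 4 is not a perfect cube.
  y = 1: RHS = 13 is not a perfect cube.
  y = -1: RHS = -5 is not a perfect cube.
  y = 2: RHS = 76 is not a perfect cube.
  y = -2: RHS = -68 is not a perfect cube.
  y = 3: RHS = 247 is not a perfect cube.
  y = -3: RHS = -239 is not a perfect cube.
Continuing the search up to |y| = 40 finds no solutions either.
No (x, y) in the scanned range satisfies the equation.

No integer solutions with |y| ≤ 40.


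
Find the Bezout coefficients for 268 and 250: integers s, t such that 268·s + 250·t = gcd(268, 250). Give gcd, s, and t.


Euclidean algorithm on (268, 250) — divide until remainder is 0:
  268 = 1 · 250 + 18
  250 = 13 · 18 + 16
  18 = 1 · 16 + 2
  16 = 8 · 2 + 0
gcd(268, 250) = 2.
Track Bezout coefficients alongside the remainders: start with r₀ = 268 = a·1 + b·0 (s = 1, t = 0) and r₁ = 250 = a·0 + b·1 (s = 0, t = 1); each new remainder r_{k+1} = r_{k-1} − q_k·r_k inherits s_{k+1} = s_{k-1} − q_k·s_k, t_{k+1} = t_{k-1} − q_k·t_k, so r_k = a·s_k + b·t_k at every step:
  q = 1: r = 18, s = 1 − 1·0 = 1, t = 0 − 1·1 = -1  (check: 268·1 + 250·(-1) = 18)
  q = 13: r = 16, s = 0 − 13·1 = -13, t = 1 − 13·(-1) = 14  (check: 268·(-13) + 250·14 = 16)
  q = 1: r = 2, s = 1 − 1·(-13) = 14, t = -1 − 1·14 = -15  (check: 268·14 + 250·(-15) = 2)
The row with r = 2 (the gcd) gives the Bezout coefficients s = 14, t = -15.
Result: 268 · (14) + 250 · (-15) = 2.

gcd(268, 250) = 2; s = 14, t = -15 (check: 268·14 + 250·(-15) = 2).


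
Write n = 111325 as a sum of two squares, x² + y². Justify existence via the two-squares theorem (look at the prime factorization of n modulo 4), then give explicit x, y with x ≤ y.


Step 1: Factor n = 111325 = 5^2 · 61 · 73.
Step 2: Check the mod-4 condition on each prime factor: 5 ≡ 1 (mod 4), exponent 2; 61 ≡ 1 (mod 4), exponent 1; 73 ≡ 1 (mod 4), exponent 1.
All primes ≡ 3 (mod 4) appear to even exponent (or don't appear), so by the two-squares theorem n IS expressible as a sum of two squares.
Step 3: Build a representation. Group n = k² · m with k = 5 and m = 61 · 73 = 4453 (a product of primes ≡ 1 (mod 4)); a representation of m scales to one of n via (k·x)² + (k·y)² = k²(x² + y²). Each prime p ≡ 1 (mod 4) is itself a sum of two squares; find a² by testing p − a² for a perfect square:
  61: 61 − 1² = 60, 61 − 2² = 57, 61 − 3² = 52, 61 − 4² = 45, 61 − 5² = 36 = 6² ⇒ 61 = 5² + 6².
  73: 73 − 1² = 72, 73 − 2² = 69, 73 − 3² = 64 = 8² ⇒ 73 = 3² + 8².
  Combine using the Brahmagupta–Fibonacci identity (a² + b²)(c² + d²) = (ac − bd)² + (ad + bc)² = (ac + bd)² + (ad − bc)²:
  61 · 73 = 4453: from (5² + 6²)(3² + 8²), take (5·3 − 6·8, 5·8 + 6·3) = (15 − 48, 40 + 18) = (-33, 58); dropping signs (only squares matter) gives (33, 58); check 33² + 58² = 1089 + 3364 = 4453 ✓.
  Scale by k = 5: (5·33, 5·58) = (165, 290).
Step 4: Order so x ≤ y and verify: 165² + 290² = 27225 + 84100 = 111325 = n. ✓

n = 111325 = 165² + 290² (one valid representation with x ≤ y).


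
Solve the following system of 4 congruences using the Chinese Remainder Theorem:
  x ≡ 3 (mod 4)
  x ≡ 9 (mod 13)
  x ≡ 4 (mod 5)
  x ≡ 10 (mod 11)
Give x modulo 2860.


Product of moduli M = 4 · 13 · 5 · 11 = 2860.
Merge one congruence at a time:
  Start: x ≡ 3 (mod 4).
  Combine with x ≡ 9 (mod 13); new modulus lcm = 52.
    Write x = 3 + 4·t and substitute into x ≡ 9 (mod 13): 4·t ≡ 9 − 3 = 6 (mod 13).
    The inverse of 4 mod 13 is 10 (since 4·10 = 40 = 3·13 + 1), so t ≡ 10·6 = 60 ≡ 8 (mod 13).
    Then x = 3 + 4·8 = 35, valid modulo lcm(4, 13) = 52: x ≡ 35 (mod 52).
  Combine with x ≡ 4 (mod 5); new modulus lcm = 260.
    Write x = 35 + 52·t and substitute into x ≡ 4 (mod 5): 52·t ≡ 4 − 35 = -31 (mod 5).
    Reduce coefficients mod 5: 2·t ≡ 4 (mod 5).
    The inverse of 2 mod 5 is 3 (since 2·3 = 6 = 1·5 + 1), so t ≡ 3·4 = 12 ≡ 2 (mod 5).
    Then x = 35 + 52·2 = 139, valid modulo lcm(52, 5) = 260: x ≡ 139 (mod 260).
  Combine with x ≡ 10 (mod 11); new modulus lcm = 2860.
    Write x = 139 + 260·t and substitute into x ≡ 10 (mod 11): 260·t ≡ 10 − 139 = -129 (mod 11).
    Reduce coefficients mod 11: 7·t ≡ 3 (mod 11).
    The inverse of 7 mod 11 is 8 (since 7·8 = 56 = 5·11 + 1), so t ≡ 8·3 = 24 ≡ 2 (mod 11).
    Then x = 139 + 260·2 = 659, valid modulo lcm(260, 11) = 2860: x ≡ 659 (mod 2860).
Verify against each original: 659 mod 4 = 3, 659 mod 13 = 9, 659 mod 5 = 4, 659 mod 11 = 10.

x ≡ 659 (mod 2860).


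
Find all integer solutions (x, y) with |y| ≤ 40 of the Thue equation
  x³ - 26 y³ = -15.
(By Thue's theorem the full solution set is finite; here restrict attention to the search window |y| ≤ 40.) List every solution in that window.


The equation is x³ - 26y³ = -15. For fixed y, x³ = 26·y³ − 15, so a solution requires the RHS to be a perfect cube.
Strategy: iterate y from -40 to 40, compute RHS = 26·y³ − 15, and check whether it is a (positive or negative) perfect cube.
Check small values of y:
  y = 0: RHS = -15 is not a perfect cube.
  y = 1: RHS = 11 is not a perfect cube.
  y = -1: RHS = -41 is not a perfect cube.
  y = 2: RHS = 193 is not a perfect cube.
  y = -2: RHS = -223 is not a perfect cube.
  y = 3: RHS = 687 is not a perfect cube.
  y = -3: RHS = -717 is not a perfect cube.
Continuing the search up to |y| = 40 finds no solutions either.
No (x, y) in the scanned range satisfies the equation.

No integer solutions with |y| ≤ 40.


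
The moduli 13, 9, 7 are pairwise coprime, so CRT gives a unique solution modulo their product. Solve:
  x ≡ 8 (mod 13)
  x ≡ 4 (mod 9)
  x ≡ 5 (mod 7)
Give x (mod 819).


Moduli 13, 9, 7 are pairwise coprime; by CRT there is a unique solution modulo M = 13 · 9 · 7 = 819.
Solve pairwise, accumulating the modulus:
  Start with x ≡ 8 (mod 13).
  Combine with x ≡ 4 (mod 9): since gcd(13, 9) = 1, we get a unique residue mod 117.
    Write x = 8 + 13·t and substitute into x ≡ 4 (mod 9): 13·t ≡ 4 − 8 = -4 (mod 9).
    Reduce coefficients mod 9: 4·t ≡ 5 (mod 9).
    The inverse of 4 mod 9 is 7 (since 4·7 = 28 = 3·9 + 1), so t ≡ 7·5 = 35 ≡ 8 (mod 9).
    Then x = 8 + 13·8 = 112, valid modulo lcm(13, 9) = 117: x ≡ 112 (mod 117).
  Combine with x ≡ 5 (mod 7): since gcd(117, 7) = 1, we get a unique residue mod 819.
    Write x = 112 + 117·t and substitute into x ≡ 5 (mod 7): 117·t ≡ 5 − 112 = -107 (mod 7).
    Reduce coefficients mod 7: 5·t ≡ 5 (mod 7).
    The inverse of 5 mod 7 is 3 (since 5·3 = 15 = 2·7 + 1), so t ≡ 3·5 = 15 ≡ 1 (mod 7).
    Then x = 112 + 117·1 = 229, valid modulo lcm(117, 7) = 819: x ≡ 229 (mod 819).
Verify: 229 mod 13 = 8 ✓, 229 mod 9 = 4 ✓, 229 mod 7 = 5 ✓.

x ≡ 229 (mod 819).


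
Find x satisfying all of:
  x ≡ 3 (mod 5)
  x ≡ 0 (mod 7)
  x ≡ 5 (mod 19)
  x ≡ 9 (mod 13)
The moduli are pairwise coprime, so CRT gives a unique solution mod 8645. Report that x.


Product of moduli M = 5 · 7 · 19 · 13 = 8645.
Merge one congruence at a time:
  Start: x ≡ 3 (mod 5).
  Combine with x ≡ 0 (mod 7); new modulus lcm = 35.
    Write x = 3 + 5·t and substitute into x ≡ 0 (mod 7): 5·t ≡ 0 − 3 = -3 (mod 7).
    Reduce coefficients mod 7: 5·t ≡ 4 (mod 7).
    The inverse of 5 mod 7 is 3 (since 5·3 = 15 = 2·7 + 1), so t ≡ 3·4 = 12 ≡ 5 (mod 7).
    Then x = 3 + 5·5 = 28, valid modulo lcm(5, 7) = 35: x ≡ 28 (mod 35).
  Combine with x ≡ 5 (mod 19); new modulus lcm = 665.
    Write x = 28 + 35·t and substitute into x ≡ 5 (mod 19): 35·t ≡ 5 − 28 = -23 (mod 19).
    Reduce coefficients mod 19: 16·t ≡ 15 (mod 19).
    The inverse of 16 mod 19 is 6 (since 16·6 = 96 = 5·19 + 1), so t ≡ 6·15 = 90 ≡ 14 (mod 19).
    Then x = 28 + 35·14 = 518, valid modulo lcm(35, 19) = 665: x ≡ 518 (mod 665).
  Combine with x ≡ 9 (mod 13); new modulus lcm = 8645.
    Write x = 518 + 665·t and substitute into x ≡ 9 (mod 13): 665·t ≡ 9 − 518 = -509 (mod 13).
    Reduce coefficients mod 13: 2·t ≡ 11 (mod 13).
    The inverse of 2 mod 13 is 7 (since 2·7 = 14 = 1·13 + 1), so t ≡ 7·11 = 77 ≡ 12 (mod 13).
    Then x = 518 + 665·12 = 8498, valid modulo lcm(665, 13) = 8645: x ≡ 8498 (mod 8645).
Verify against each original: 8498 mod 5 = 3, 8498 mod 7 = 0, 8498 mod 19 = 5, 8498 mod 13 = 9.

x ≡ 8498 (mod 8645).


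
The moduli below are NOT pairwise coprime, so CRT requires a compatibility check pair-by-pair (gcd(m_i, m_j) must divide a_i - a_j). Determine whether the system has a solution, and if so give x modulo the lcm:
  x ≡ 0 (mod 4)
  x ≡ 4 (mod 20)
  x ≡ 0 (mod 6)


Moduli 4, 20, 6 are not pairwise coprime, so CRT works modulo lcm(m_i) when all pairwise compatibility conditions hold.
Pairwise compatibility: gcd(m_i, m_j) must divide a_i - a_j for every pair.
Merge one congruence at a time:
  Start: x ≡ 0 (mod 4).
  Combine with x ≡ 4 (mod 20): gcd(4, 20) = 4; 4 - 0 = 4, which IS divisible by 4, so compatible.
    Write x = 0 + 4·t and substitute into x ≡ 4 (mod 20): 4·t ≡ 4 − 0 = 4 (mod 20).
    Divide the congruence (and modulus) by g = 4: 1·t ≡ 1 (mod 5).
    So t ≡ 1 (mod 5).
    Then x = 0 + 4·1 = 4, valid modulo lcm(4, 20) = 20: x ≡ 4 (mod 20).
  Combine with x ≡ 0 (mod 6): gcd(20, 6) = 2; 0 - 4 = -4, which IS divisible by 2, so compatible.
    Write x = 4 + 20·t and substitute into x ≡ 0 (mod 6): 20·t ≡ 0 − 4 = -4 (mod 6).
    Divide the congruence (and modulus) by g = 2: 10·t ≡ -2 (mod 3).
    Reduce coefficients mod 3: 1·t ≡ 1 (mod 3).
    So t ≡ 1 (mod 3).
    Then x = 4 + 20·1 = 24, valid modulo lcm(20, 6) = 60: x ≡ 24 (mod 60).
Verify: 24 mod 4 = 0, 24 mod 20 = 4, 24 mod 6 = 0.

x ≡ 24 (mod 60).


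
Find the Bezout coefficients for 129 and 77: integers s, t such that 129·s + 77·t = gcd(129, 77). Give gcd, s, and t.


Euclidean algorithm on (129, 77) — divide until remainder is 0:
  129 = 1 · 77 + 52
  77 = 1 · 52 + 25
  52 = 2 · 25 + 2
  25 = 12 · 2 + 1
  2 = 2 · 1 + 0
gcd(129, 77) = 1.
Track Bezout coefficients alongside the remainders: start with r₀ = 129 = a·1 + b·0 (s = 1, t = 0) and r₁ = 77 = a·0 + b·1 (s = 0, t = 1); each new remainder r_{k+1} = r_{k-1} − q_k·r_k inherits s_{k+1} = s_{k-1} − q_k·s_k, t_{k+1} = t_{k-1} − q_k·t_k, so r_k = a·s_k + b·t_k at every step:
  q = 1: r = 52, s = 1 − 1·0 = 1, t = 0 − 1·1 = -1  (check: 129·1 + 77·(-1) = 52)
  q = 1: r = 25, s = 0 − 1·1 = -1, t = 1 − 1·(-1) = 2  (check: 129·(-1) + 77·2 = 25)
  q = 2: r = 2, s = 1 − 2·(-1) = 3, t = -1 − 2·2 = -5  (check: 129·3 + 77·(-5) = 2)
  q = 12: r = 1, s = -1 − 12·3 = -37, t = 2 − 12·(-5) = 62  (check: 129·(-37) + 77·62 = 1)
The row with r = 1 (the gcd) gives the Bezout coefficients s = -37, t = 62.
Result: 129 · (-37) + 77 · (62) = 1.

gcd(129, 77) = 1; s = -37, t = 62 (check: 129·(-37) + 77·62 = 1).
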